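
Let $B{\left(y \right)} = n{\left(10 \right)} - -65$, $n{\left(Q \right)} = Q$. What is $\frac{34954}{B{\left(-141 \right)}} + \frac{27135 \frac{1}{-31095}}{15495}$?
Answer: $\frac{24950267047}{53535225} \approx 466.05$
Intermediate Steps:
$B{\left(y \right)} = 75$ ($B{\left(y \right)} = 10 - -65 = 10 + 65 = 75$)
$\frac{34954}{B{\left(-141 \right)}} + \frac{27135 \frac{1}{-31095}}{15495} = \frac{34954}{75} + \frac{27135 \frac{1}{-31095}}{15495} = 34954 \cdot \frac{1}{75} + 27135 \left(- \frac{1}{31095}\right) \frac{1}{15495} = \frac{34954}{75} - \frac{201}{3569015} = \frac{24950267047}{53535225}$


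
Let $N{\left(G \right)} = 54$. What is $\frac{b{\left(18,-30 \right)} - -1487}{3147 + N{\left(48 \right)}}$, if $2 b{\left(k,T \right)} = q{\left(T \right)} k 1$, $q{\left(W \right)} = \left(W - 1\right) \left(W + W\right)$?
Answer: $\frac{1657}{291} \approx 5.6942$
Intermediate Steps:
$q{\left(W \right)} = 2 W \left(-1 + W\right)$ ($q{\left(W \right)} = \left(-1 + W\right) 2 W = 2 W \left(-1 + W\right)$)
$b{\left(k,T \right)} = T k \left(-1 + T\right)$ ($b{\left(k,T \right)} = \frac{2 T \left(-1 + T\right) k 1}{2} = \frac{2 T k \left(-1 + T\right) 1}{2} = \frac{2 T k \left(-1 + T\right)}{2} = T k \left(-1 + T\right)$)
$\frac{b{\left(18,-30 \right)} - -1487}{3147 + N{\left(48 \right)}} = \frac{\left(-30\right) 18 \left(-1 - 30\right) - -1487}{3147 + 54} = \frac{\left(-30\right) 18 \left(-31\right) + \left(-486 + 1973\right)}{3201} = \left(16740 + 1487\right) \frac{1}{3201} = 18227 \cdot \frac{1}{3201} = \frac{1657}{291}$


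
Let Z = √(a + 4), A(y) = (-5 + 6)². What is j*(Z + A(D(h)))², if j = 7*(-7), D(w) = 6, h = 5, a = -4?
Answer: -49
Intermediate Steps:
A(y) = 1 (A(y) = 1² = 1)
Z = 0 (Z = √(-4 + 4) = √0 = 0)
j = -49
j*(Z + A(D(h)))² = -49*(0 + 1)² = -49*1² = -49*1 = -49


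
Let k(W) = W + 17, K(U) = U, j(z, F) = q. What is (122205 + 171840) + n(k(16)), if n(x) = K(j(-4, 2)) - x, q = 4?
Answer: 294016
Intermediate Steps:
j(z, F) = 4
k(W) = 17 + W
n(x) = 4 - x
(122205 + 171840) + n(k(16)) = (122205 + 171840) + (4 - (17 + 16)) = 294045 + (4 - 1*33) = 294045 + (4 - 33) = 294045 - 29 = 294016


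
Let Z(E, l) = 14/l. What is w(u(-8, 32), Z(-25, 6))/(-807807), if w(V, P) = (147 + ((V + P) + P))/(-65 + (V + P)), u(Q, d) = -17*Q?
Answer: -863/177717540 ≈ -4.8560e-6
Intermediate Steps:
w(V, P) = (147 + V + 2*P)/(-65 + P + V) (w(V, P) = (147 + ((P + V) + P))/(-65 + (P + V)) = (147 + (V + 2*P))/(-65 + P + V) = (147 + V + 2*P)/(-65 + P + V))
w(u(-8, 32), Z(-25, 6))/(-807807) = ((147 - 17*(-8) + 2*(14/6))/(-65 + 14/6 - 17*(-8)))/(-807807) = ((147 + 136 + 2*(14*(⅙)))/(-65 + 14*(⅙) + 136))*(-1/807807) = ((147 + 136 + 2*(7/3))/(-65 + 7/3 + 136))*(-1/807807) = ((147 + 136 + 14/3)/(220/3))*(-1/807807) = ((3/220)*(863/3))*(-1/807807) = (863/220)*(-1/807807) = -863/177717540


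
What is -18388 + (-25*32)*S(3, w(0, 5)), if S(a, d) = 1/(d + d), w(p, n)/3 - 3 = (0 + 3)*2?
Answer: -496876/27 ≈ -18403.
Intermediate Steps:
w(p, n) = 27 (w(p, n) = 9 + 3*((0 + 3)*2) = 9 + 3*(3*2) = 9 + 3*6 = 9 + 18 = 27)
S(a, d) = 1/(2*d)
-18388 + (-25*32)*S(3, w(0, 5)) = -18388 + (-25*32)*((1/2)/27) = -18388 - 400/27 = -496876/27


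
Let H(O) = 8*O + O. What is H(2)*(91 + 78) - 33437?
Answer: -30395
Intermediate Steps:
H(O) = 9*O
H(2)*(91 + 78) - 33437 = (9*2)*(91 + 78) - 33437 = 18*169 - 33437 = 3042 - 33437 = -30395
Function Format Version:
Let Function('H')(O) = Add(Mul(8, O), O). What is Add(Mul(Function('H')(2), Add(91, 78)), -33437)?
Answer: -30395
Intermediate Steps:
Function('H')(O) = Mul(9, O)
Add(Mul(Function('H')(2), Add(91, 78)), -33437) = Add(Mul(Mul(9, 2), Add(91, 78)), -33437) = Add(Mul(18, 169), -33437) = Add(3042, -33437) = -30395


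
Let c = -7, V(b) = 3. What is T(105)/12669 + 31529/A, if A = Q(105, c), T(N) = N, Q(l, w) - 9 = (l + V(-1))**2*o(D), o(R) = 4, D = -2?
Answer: 134780242/197066295 ≈ 0.68393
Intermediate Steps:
Q(l, w) = 9 + 4*(3 + l)**2 (Q(l, w) = 9 + (l + 3)**2*4 = 9 + (3 + l)**2*4 = 9 + 4*(3 + l)**2)
A = 46665 (A = 9 + 4*(3 + 105)**2 = 9 + 4*108**2 = 9 + 4*11664 = 9 + 46656 = 46665)
T(105)/12669 + 31529/A = 105/12669 + 31529/46665 = 105*(1/12669) + 31529*(1/46665) = 35/4223 + 31529/46665 = 134780242/197066295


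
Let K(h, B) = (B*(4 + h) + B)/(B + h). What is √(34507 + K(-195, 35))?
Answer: √552777/4 ≈ 185.87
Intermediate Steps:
K(h, B) = (B + B*(4 + h))/(B + h)
√(34507 + K(-195, 35)) = √(34507 + 35*(5 - 195)/(35 - 195)) = √(34507 + 35*(-190)/(-160)) = √(34507 + 35*(-1/160)*(-190)) = √(34507 + 665/16) = √(552777/16) = √552777/4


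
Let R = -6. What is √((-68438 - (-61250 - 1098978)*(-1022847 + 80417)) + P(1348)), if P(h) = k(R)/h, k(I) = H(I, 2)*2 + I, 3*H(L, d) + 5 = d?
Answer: 4*I*√7761261043717791/337 ≈ 1.0457e+6*I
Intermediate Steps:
H(L, d) = -5/3 + d/3
k(I) = -2 + I (k(I) = (-5/3 + (⅓)*2)*2 + I = (-5/3 + ⅔)*2 + I = -1*2 + I = -2 + I)
P(h) = -8/h (P(h) = (-2 - 6)/h = -8/h)
√((-68438 - (-61250 - 1098978)*(-1022847 + 80417)) + P(1348)) = √((-68438 - (-61250 - 1098978)*(-1022847 + 80417)) - 8/1348) = √((-68438 - (-1160228)*(-942430)) - 8*1/1348) = √((-68438 - 1*1093433674040) - 2/337) = √((-68438 - 1093433674040) - 2/337) = √(-1093433742478 - 2/337) = √(-368487171215088/337) = 4*I*√7761261043717791/337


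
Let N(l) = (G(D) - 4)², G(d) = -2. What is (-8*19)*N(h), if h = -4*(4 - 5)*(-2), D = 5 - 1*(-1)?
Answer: -5472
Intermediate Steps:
D = 6 (D = 5 + 1 = 6)
h = -8 (h = -(-4)*(-2) = -4*(-1)*(-2) = 4*(-2) = -8)
N(l) = 36 (N(l) = (-2 - 4)² = (-6)² = 36)
(-8*19)*N(h) = -8*19*36 = -152*36 = -5472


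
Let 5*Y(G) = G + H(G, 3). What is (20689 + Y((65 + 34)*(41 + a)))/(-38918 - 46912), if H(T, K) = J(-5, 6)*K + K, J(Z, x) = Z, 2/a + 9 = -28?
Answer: -1988503/7939275 ≈ -0.25046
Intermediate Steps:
a = -2/37 (a = 2/(-9 - 28) = 2/(-37) = 2*(-1/37) = -2/37 ≈ -0.054054)
H(T, K) = -4*K (H(T, K) = -5*K + K = -4*K)
Y(G) = -12/5 + G/5 (Y(G) = (G - 4*3)/5 = (G - 12)/5 = (-12 + G)/5 = -12/5 + G/5)
(20689 + Y((65 + 34)*(41 + a)))/(-38918 - 46912) = (20689 + (-12/5 + ((65 + 34)*(41 - 2/37))/5))/(-38918 - 46912) = (20689 + (-12/5 + (99*(1515/37))/5))/(-85830) = (20689 + (-12/5 + (⅕)*(149985/37)))*(-1/85830) = (20689 + (-12/5 + 29997/37))*(-1/85830) = (20689 + 149541/185)*(-1/85830) = (3977006/185)*(-1/85830) = -1988503/7939275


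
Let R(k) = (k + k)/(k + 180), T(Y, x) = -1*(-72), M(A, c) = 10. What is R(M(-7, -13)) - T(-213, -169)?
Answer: -1366/19 ≈ -71.895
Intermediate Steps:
T(Y, x) = 72
R(k) = 2*k/(180 + k) (R(k) = (2*k)/(180 + k) = 2*k/(180 + k))
R(M(-7, -13)) - T(-213, -169) = 2*10/(180 + 10) - 1*72 = 2*10/190 - 72 = 2*10*(1/190) - 72 = 2/19 - 72 = -1366/19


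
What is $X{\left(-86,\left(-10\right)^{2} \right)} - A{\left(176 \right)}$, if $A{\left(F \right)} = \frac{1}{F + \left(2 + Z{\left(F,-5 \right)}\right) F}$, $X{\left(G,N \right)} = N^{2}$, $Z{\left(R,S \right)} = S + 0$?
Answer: $\frac{3520001}{352} \approx 10000.0$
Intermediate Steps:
$Z{\left(R,S \right)} = S$
$A{\left(F \right)} = - \frac{1}{2 F}$ ($A{\left(F \right)} = \frac{1}{F + \left(2 - 5\right) F} = \frac{1}{F - 3 F} = \frac{1}{\left(-2\right) F} = - \frac{1}{2 F}$)
$X{\left(-86,\left(-10\right)^{2} \right)} - A{\left(176 \right)} = \left(\left(-10\right)^{2}\right)^{2} - - \frac{1}{2 \cdot 176} = 100^{2} - \left(- \frac{1}{2}\right) \frac{1}{176} = 10000 - - \frac{1}{352} = 10000 + \frac{1}{352} = \frac{3520001}{352}$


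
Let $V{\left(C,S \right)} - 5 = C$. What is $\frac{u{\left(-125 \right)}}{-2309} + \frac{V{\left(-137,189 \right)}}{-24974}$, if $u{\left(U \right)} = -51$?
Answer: $\frac{789231}{28832483} \approx 0.027373$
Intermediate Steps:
$V{\left(C,S \right)} = 5 + C$
$\frac{u{\left(-125 \right)}}{-2309} + \frac{V{\left(-137,189 \right)}}{-24974} = - \frac{51}{-2309} + \frac{5 - 137}{-24974} = \left(-51\right) \left(- \frac{1}{2309}\right) - - \frac{66}{12487} = \frac{51}{2309} + \frac{66}{12487} = \frac{789231}{28832483}$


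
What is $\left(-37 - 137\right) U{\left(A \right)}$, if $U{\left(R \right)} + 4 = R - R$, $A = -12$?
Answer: $696$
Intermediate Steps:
$U{\left(R \right)} = -4$ ($U{\left(R \right)} = -4 + \left(R - R\right) = -4 + 0 = -4$)
$\left(-37 - 137\right) U{\left(A \right)} = \left(-37 - 137\right) \left(-4\right) = \left(-174\right) \left(-4\right) = 696$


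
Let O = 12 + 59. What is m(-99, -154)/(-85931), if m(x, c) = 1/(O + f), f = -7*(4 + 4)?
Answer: -1/1288965 ≈ -7.7582e-7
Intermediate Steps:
f = -56 (f = -7*8 = -56)
O = 71
m(x, c) = 1/15 (m(x, c) = 1/(71 - 56) = 1/15)
m(-99, -154)/(-85931) = (1/15)/(-85931) = (1/15)*(-1/85931) = -1/1288965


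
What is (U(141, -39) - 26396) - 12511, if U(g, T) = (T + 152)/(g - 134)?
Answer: -272236/7 ≈ -38891.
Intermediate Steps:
U(g, T) = (152 + T)/(-134 + g)
(U(141, -39) - 26396) - 12511 = ((152 - 39)/(-134 + 141) - 26396) - 12511 = (113/7 - 26396) - 12511 = -184659/7 - 12511 = -272236/7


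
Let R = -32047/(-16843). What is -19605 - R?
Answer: -330239062/16843 ≈ -19607.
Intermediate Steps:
R = 32047/16843 (R = -32047*(-1/16843) = 32047/16843 ≈ 1.9027)
-19605 - R = -19605 - 1*32047/16843 = -19605 - 32047/16843 = -330239062/16843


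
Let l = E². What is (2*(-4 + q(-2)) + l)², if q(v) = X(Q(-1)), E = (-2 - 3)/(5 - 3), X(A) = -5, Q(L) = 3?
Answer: 2209/16 ≈ 138.06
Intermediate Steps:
E = -5/2 ≈ -2.5000
q(v) = -5
l = 25/4 (l = (-5/2)² = 25/4 ≈ 6.2500)
(2*(-4 + q(-2)) + l)² = (2*(-4 - 5) + 25/4)² = (2*(-9) + 25/4)² = (-18 + 25/4)² = (-47/4)² = 2209/16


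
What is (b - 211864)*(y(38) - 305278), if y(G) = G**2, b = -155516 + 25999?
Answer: 103723154754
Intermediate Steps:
b = -129517
(b - 211864)*(y(38) - 305278) = (-129517 - 211864)*(38**2 - 305278) = -341381*(1444 - 305278) = -341381*(-303834) = 103723154754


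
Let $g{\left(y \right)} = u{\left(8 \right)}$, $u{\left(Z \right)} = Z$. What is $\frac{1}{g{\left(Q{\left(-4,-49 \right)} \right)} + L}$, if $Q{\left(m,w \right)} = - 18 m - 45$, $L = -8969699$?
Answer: $- \frac{1}{8969691} \approx -1.1149 \cdot 10^{-7}$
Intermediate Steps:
$Q{\left(m,w \right)} = -45 - 18 m$
$g{\left(y \right)} = 8$
$\frac{1}{g{\left(Q{\left(-4,-49 \right)} \right)} + L} = \frac{1}{8 - 8969699} = \frac{1}{-8969691} = - \frac{1}{8969691}$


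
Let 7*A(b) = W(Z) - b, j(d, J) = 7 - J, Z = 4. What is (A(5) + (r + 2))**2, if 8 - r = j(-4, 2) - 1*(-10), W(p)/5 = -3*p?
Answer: 10000/49 ≈ 204.08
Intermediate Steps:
W(p) = -15*p (W(p) = 5*(-3*p) = -15*p)
A(b) = -60/7 - b/7 (A(b) = (-15*4 - b)/7 = (-60 - b)/7 = -60/7 - b/7)
r = -7 (r = 8 - ((7 - 1*2) - 1*(-10)) = 8 - ((7 - 2) + 10) = 8 - (5 + 10) = 8 - 1*15 = 8 - 15 = -7)
(A(5) + (r + 2))**2 = ((-60/7 - 1/7*5) + (-7 + 2))**2 = ((-60/7 - 5/7) - 5)**2 = (-65/7 - 5)**2 = (-100/7)**2 = 10000/49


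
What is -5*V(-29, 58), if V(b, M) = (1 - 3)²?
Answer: -20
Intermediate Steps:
V(b, M) = 4 (V(b, M) = (-2)² = 4)
-5*V(-29, 58) = -5*4 = -20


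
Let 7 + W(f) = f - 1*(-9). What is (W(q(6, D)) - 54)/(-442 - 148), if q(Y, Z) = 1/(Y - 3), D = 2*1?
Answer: 31/354 ≈ 0.087571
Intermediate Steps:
D = 2
q(Y, Z) = 1/(-3 + Y)
W(f) = 2 + f (W(f) = -7 + (f - 1*(-9)) = -7 + (f + 9) = -7 + (9 + f) = 2 + f)
(W(q(6, D)) - 54)/(-442 - 148) = ((2 + 1/(-3 + 6)) - 54)/(-442 - 148) = ((2 + 1/3) - 54)/(-590) = ((2 + ⅓) - 54)*(-1/590) = (7/3 - 54)*(-1/590) = -155/3*(-1/590) = 31/354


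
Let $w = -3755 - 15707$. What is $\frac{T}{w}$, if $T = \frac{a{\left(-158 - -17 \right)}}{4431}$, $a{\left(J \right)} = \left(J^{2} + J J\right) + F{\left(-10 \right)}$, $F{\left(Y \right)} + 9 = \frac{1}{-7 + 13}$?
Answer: $- \frac{238519}{517416732} \approx -0.00046098$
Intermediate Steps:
$F{\left(Y \right)} = - \frac{53}{6}$ ($F{\left(Y \right)} = -9 + \frac{1}{-7 + 13} = -9 + \frac{1}{6} = - \frac{53}{6}$)
$a{\left(J \right)} = - \frac{53}{6} + 2 J^{2}$ ($a{\left(J \right)} = \left(J^{2} + J J\right) - \frac{53}{6} = \left(J^{2} + J^{2}\right) - \frac{53}{6} = 2 J^{2} - \frac{53}{6} = - \frac{53}{6} + 2 J^{2}$)
$w = -19462$
$T = \frac{238519}{26586}$ ($T = \frac{- \frac{53}{6} + 2 \left(-158 - -17\right)^{2}}{4431} = \left(- \frac{53}{6} + 2 \left(-158 + 17\right)^{2}\right) \frac{1}{4431} = \left(- \frac{53}{6} + 2 \left(-141\right)^{2}\right) \frac{1}{4431} = \left(- \frac{53}{6} + 2 \cdot 19881\right) \frac{1}{4431} = \left(- \frac{53}{6} + 39762\right) \frac{1}{4431} = \frac{238519}{6} \cdot \frac{1}{4431} = \frac{238519}{26586} \approx 8.9716$)
$\frac{T}{w} = \frac{238519}{26586 \left(-19462\right)} = \frac{238519}{26586} \left(- \frac{1}{19462}\right) = - \frac{238519}{517416732}$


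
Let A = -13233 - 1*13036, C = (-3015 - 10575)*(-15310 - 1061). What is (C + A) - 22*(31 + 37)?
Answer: 222454125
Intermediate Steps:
C = 222481890 (C = -13590*(-16371) = 222481890)
A = -26269 (A = -13233 - 13036 = -26269)
(C + A) - 22*(31 + 37) = (222481890 - 26269) - 22*(31 + 37) = 222455621 - 22*68 = 222455621 - 1496 = 222454125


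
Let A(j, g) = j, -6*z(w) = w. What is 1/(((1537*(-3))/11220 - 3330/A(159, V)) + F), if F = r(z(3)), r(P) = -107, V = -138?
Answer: -198220/25442401 ≈ -0.0077909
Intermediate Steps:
z(w) = -w/6
F = -107
1/(((1537*(-3))/11220 - 3330/A(159, V)) + F) = 1/(((1537*(-3))/11220 - 3330/159) - 107) = 1/((-4611*1/11220 - 3330*1/159) - 107) = 1/((-1537/3740 - 1110/53) - 107) = 1/(-4232861/198220 - 107) = 1/(-25442401/198220) = -198220/25442401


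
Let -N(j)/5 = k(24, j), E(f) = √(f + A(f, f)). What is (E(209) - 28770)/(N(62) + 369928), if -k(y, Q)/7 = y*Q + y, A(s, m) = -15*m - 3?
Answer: -14385/211424 + I*√2929/422848 ≈ -0.068039 + 0.00012799*I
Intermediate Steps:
A(s, m) = -3 - 15*m
k(y, Q) = -7*y - 7*Q*y (k(y, Q) = -7*(y*Q + y) = -7*(Q*y + y) = -7*(y + Q*y) = -7*y - 7*Q*y)
E(f) = √(-3 - 14*f) (E(f) = √(f + (-3 - 15*f)) = √(-3 - 14*f))
N(j) = 840 + 840*j (N(j) = -(-35)*24*(1 + j) = -5*(-168 - 168*j) = 840 + 840*j)
(E(209) - 28770)/(N(62) + 369928) = (√(-3 - 14*209) - 28770)/((840 + 840*62) + 369928) = (√(-3 - 2926) - 28770)/((840 + 52080) + 369928) = (√(-2929) - 28770)/(52920 + 369928) = (I*√2929 - 28770)/422848 = (-28770 + I*√2929)*(1/422848) = -14385/211424 + I*√2929/422848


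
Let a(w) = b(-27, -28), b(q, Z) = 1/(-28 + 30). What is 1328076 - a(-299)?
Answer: 2656151/2 ≈ 1.3281e+6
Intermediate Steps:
b(q, Z) = ½ (b(q, Z) = 1/2 = ½)
a(w) = ½
1328076 - a(-299) = 1328076 - 1*½ = 1328076 - ½ = 2656151/2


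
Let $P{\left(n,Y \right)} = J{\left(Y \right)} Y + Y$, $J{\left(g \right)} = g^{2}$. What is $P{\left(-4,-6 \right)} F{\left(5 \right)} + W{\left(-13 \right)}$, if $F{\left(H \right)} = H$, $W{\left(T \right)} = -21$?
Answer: $-1131$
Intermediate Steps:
$P{\left(n,Y \right)} = Y + Y^{3}$ ($P{\left(n,Y \right)} = Y^{2} Y + Y = Y^{3} + Y = Y + Y^{3}$)
$P{\left(-4,-6 \right)} F{\left(5 \right)} + W{\left(-13 \right)} = \left(-6 + \left(-6\right)^{3}\right) 5 - 21 = \left(-6 - 216\right) 5 - 21 = \left(-222\right) 5 - 21 = -1110 - 21 = -1131$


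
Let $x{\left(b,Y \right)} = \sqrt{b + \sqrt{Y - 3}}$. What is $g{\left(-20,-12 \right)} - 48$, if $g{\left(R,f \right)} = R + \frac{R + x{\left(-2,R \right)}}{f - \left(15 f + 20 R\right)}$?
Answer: $- \frac{9661}{142} + \frac{\sqrt{-2 + i \sqrt{23}}}{568} \approx -68.033 + 0.0033395 i$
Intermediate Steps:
$x{\left(b,Y \right)} = \sqrt{b + \sqrt{-3 + Y}}$
$g{\left(R,f \right)} = R + \frac{R + \sqrt{-2 + \sqrt{-3 + R}}}{- 20 R - 14 f}$ ($g{\left(R,f \right)} = R + \frac{R + \sqrt{-2 + \sqrt{-3 + R}}}{f - \left(15 f + 20 R\right)} = R + \frac{R + \sqrt{-2 + \sqrt{-3 + R}}}{- 20 R - 14 f}$)
$g{\left(-20,-12 \right)} - 48 = \frac{\left(-1\right) \left(-20\right) - \sqrt{-2 + \sqrt{-3 - 20}} + 20 \left(-20\right)^{2} + 14 \left(-20\right) \left(-12\right)}{2 \left(7 \left(-12\right) + 10 \left(-20\right)\right)} - 48 = \frac{20 - \sqrt{-2 + \sqrt{-23}} + 20 \cdot 400 + 3360}{2 \left(-84 - 200\right)} - 48 = \frac{20 - \sqrt{-2 + i \sqrt{23}} + 8000 + 3360}{2 \left(-284\right)} - 48 = \frac{1}{2} \left(- \frac{1}{284}\right) \left(11380 - \sqrt{-2 + i \sqrt{23}}\right) - 48 = \left(- \frac{2845}{142} + \frac{\sqrt{-2 + i \sqrt{23}}}{568}\right) - 48 = - \frac{9661}{142} + \frac{\sqrt{-2 + i \sqrt{23}}}{568}$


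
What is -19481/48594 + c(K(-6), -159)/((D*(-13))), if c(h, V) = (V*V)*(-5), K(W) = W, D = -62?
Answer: -16918204/107601 ≈ -157.23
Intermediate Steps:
c(h, V) = -5*V**2 (c(h, V) = V**2*(-5) = -5*V**2)
-19481/48594 + c(K(-6), -159)/((D*(-13))) = -19481/48594 + (-5*(-159)**2)/((-62*(-13))) = -19481*1/48594 - 5*25281/806 = -2783/6942 - 126405*1/806 = -2783/6942 - 126405/806 = -16918204/107601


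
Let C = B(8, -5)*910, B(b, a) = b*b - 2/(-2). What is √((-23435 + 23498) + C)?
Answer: √59213 ≈ 243.34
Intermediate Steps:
B(b, a) = 1 + b² (B(b, a) = b² - 2*(-½) = b² + 1 = 1 + b²)
C = 59150 (C = (1 + 8²)*910 = (1 + 64)*910 = 65*910 = 59150)
√((-23435 + 23498) + C) = √((-23435 + 23498) + 59150) = √(63 + 59150) = √59213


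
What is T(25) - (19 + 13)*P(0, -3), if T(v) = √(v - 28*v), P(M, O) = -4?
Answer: 128 + 15*I*√3 ≈ 128.0 + 25.981*I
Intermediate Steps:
T(v) = 3*√3*√(-v) (T(v) = √(-27*v) = 3*√3*√(-v))
T(25) - (19 + 13)*P(0, -3) = 3*√3*√(-1*25) - (19 + 13)*(-4) = 3*√3*√(-25) - 32*(-4) = 3*√3*(5*I) - 1*(-128) = 15*I*√3 + 128 = 128 + 15*I*√3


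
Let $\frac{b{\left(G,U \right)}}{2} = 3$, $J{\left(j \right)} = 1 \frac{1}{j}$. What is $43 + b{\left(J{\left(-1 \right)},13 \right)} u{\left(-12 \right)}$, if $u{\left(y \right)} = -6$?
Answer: $7$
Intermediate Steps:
$J{\left(j \right)} = \frac{1}{j}$
$b{\left(G,U \right)} = 6$ ($b{\left(G,U \right)} = 2 \cdot 3 = 6$)
$43 + b{\left(J{\left(-1 \right)},13 \right)} u{\left(-12 \right)} = 43 + 6 \left(-6\right) = 43 - 36 = 7$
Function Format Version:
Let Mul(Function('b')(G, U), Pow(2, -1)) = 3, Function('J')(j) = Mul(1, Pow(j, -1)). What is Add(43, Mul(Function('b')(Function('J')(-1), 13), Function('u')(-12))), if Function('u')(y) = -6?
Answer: 7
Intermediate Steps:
Function('J')(j) = Pow(j, -1)
Function('b')(G, U) = 6 (Function('b')(G, U) = Mul(2, 3) = 6)
Add(43, Mul(Function('b')(Function('J')(-1), 13), Function('u')(-12))) = Add(43, Mul(6, -6)) = Add(43, -36) = 7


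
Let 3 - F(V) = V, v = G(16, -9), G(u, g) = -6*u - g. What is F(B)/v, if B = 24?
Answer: 7/29 ≈ 0.24138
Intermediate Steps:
G(u, g) = -g - 6*u
v = -87 (v = -1*(-9) - 6*16 = 9 - 96 = -87)
F(V) = 3 - V
F(B)/v = (3 - 1*24)/(-87) = (3 - 24)*(-1/87) = -21*(-1/87) = 7/29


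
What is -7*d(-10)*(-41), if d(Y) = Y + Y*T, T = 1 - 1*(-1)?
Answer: -8610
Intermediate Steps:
T = 2 (T = 1 + 1 = 2)
d(Y) = 3*Y (d(Y) = Y + Y*2 = Y + 2*Y = 3*Y)
-7*d(-10)*(-41) = -21*(-10)*(-41) = -7*(-30)*(-41) = 210*(-41) = -8610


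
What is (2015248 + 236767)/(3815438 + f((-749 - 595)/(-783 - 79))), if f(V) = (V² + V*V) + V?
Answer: 418336558415/708760771118 ≈ 0.59024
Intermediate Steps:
f(V) = V + 2*V² (f(V) = (V² + V²) + V = 2*V² + V = V + 2*V²)
(2015248 + 236767)/(3815438 + f((-749 - 595)/(-783 - 79))) = (2015248 + 236767)/(3815438 + ((-749 - 595)/(-783 - 79))*(1 + 2*((-749 - 595)/(-783 - 79)))) = 2252015/(3815438 + (-1344/(-862))*(1 + 2*(-1344/(-862)))) = 2252015/(3815438 + (-1344*(-1/862))*(1 + 2*(-1344*(-1/862)))) = 2252015/(3815438 + 672*(1 + 2*(672/431))/431) = 2252015/(3815438 + 672*(1 + 1344/431)/431) = 2252015/(3815438 + (672/431)*(1775/431)) = 2252015/(3815438 + 1192800/185761) = 2252015/(708760771118/185761) = 2252015*(185761/708760771118) = 418336558415/708760771118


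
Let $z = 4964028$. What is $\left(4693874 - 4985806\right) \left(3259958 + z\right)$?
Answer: $-2400844680952$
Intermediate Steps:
$\left(4693874 - 4985806\right) \left(3259958 + z\right) = \left(4693874 - 4985806\right) \left(3259958 + 4964028\right) = \left(-291932\right) 8223986 = -2400844680952$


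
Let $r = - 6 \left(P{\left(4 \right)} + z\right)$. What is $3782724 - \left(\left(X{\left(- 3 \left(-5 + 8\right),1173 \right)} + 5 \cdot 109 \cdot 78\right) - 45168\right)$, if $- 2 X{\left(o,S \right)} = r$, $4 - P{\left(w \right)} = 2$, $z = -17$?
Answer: $3785427$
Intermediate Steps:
$P{\left(w \right)} = 2$ ($P{\left(w \right)} = 4 - 2 = 2$)
$r = 90$ ($r = - 6 \left(2 - 17\right) = \left(-6\right) \left(-15\right) = 90$)
$X{\left(o,S \right)} = -45$ ($X{\left(o,S \right)} = \left(- \frac{1}{2}\right) 90 = -45$)
$3782724 - \left(\left(X{\left(- 3 \left(-5 + 8\right),1173 \right)} + 5 \cdot 109 \cdot 78\right) - 45168\right) = 3782724 - \left(\left(-45 + 5 \cdot 109 \cdot 78\right) - 45168\right) = 3782724 - \left(\left(-45 + 545 \cdot 78\right) - 45168\right) = 3782724 - \left(\left(-45 + 42510\right) - 45168\right) = 3782724 - \left(42465 - 45168\right) = 3782724 - -2703 = 3782724 + 2703 = 3785427$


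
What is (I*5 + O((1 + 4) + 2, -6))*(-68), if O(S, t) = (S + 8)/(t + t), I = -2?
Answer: 765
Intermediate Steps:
O(S, t) = (8 + S)/(2*t) (O(S, t) = (8 + S)/((2*t)) = (8 + S)*(1/(2*t)) = (8 + S)/(2*t))
(I*5 + O((1 + 4) + 2, -6))*(-68) = (-2*5 + (½)*(8 + ((1 + 4) + 2))/(-6))*(-68) = (-10 + (½)*(-⅙)*(8 + (5 + 2)))*(-68) = (-10 + (½)*(-⅙)*(8 + 7))*(-68) = (-10 + (½)*(-⅙)*15)*(-68) = (-10 - 5/4)*(-68) = -45/4*(-68) = 765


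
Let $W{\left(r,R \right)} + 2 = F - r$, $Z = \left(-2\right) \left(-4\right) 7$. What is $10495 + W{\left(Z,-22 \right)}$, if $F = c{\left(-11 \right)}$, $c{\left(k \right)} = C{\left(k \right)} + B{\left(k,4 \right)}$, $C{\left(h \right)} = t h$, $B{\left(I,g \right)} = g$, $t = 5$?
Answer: $10386$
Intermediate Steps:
$Z = 56$ ($Z = 8 \cdot 7 = 56$)
$C{\left(h \right)} = 5 h$
$c{\left(k \right)} = 4 + 5 k$ ($c{\left(k \right)} = 5 k + 4 = 4 + 5 k$)
$F = -51$ ($F = 4 + 5 \left(-11\right) = 4 - 55 = -51$)
$W{\left(r,R \right)} = -53 - r$ ($W{\left(r,R \right)} = -2 - \left(51 + r\right) = -53 - r$)
$10495 + W{\left(Z,-22 \right)} = 10495 - 109 = 10386$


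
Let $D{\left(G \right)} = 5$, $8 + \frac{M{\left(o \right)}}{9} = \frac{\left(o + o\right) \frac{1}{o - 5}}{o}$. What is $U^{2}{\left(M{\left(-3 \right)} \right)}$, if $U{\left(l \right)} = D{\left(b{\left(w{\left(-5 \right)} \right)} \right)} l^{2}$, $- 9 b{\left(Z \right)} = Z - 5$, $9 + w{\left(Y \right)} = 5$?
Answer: $\frac{194520692025}{256} \approx 7.5985 \cdot 10^{8}$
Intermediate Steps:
$w{\left(Y \right)} = -4$ ($w{\left(Y \right)} = -9 + 5 = -4$)
$b{\left(Z \right)} = \frac{5}{9} - \frac{Z}{9}$ ($b{\left(Z \right)} = - \frac{Z - 5}{9} = - \frac{-5 + Z}{9} = \frac{5}{9} - \frac{Z}{9}$)
$M{\left(o \right)} = -72 + \frac{18}{-5 + o}$ ($M{\left(o \right)} = -72 + 9 \frac{\left(o + o\right) \frac{1}{o - 5}}{o} = -72 + 9 \frac{2 o \frac{1}{-5 + o}}{o} = -72 + 9 \frac{2}{-5 + o} = -72 + \frac{18}{-5 + o}$)
$U{\left(l \right)} = 5 l^{2}$
$U^{2}{\left(M{\left(-3 \right)} \right)} = \left(5 \left(\frac{18 \left(21 - -12\right)}{-5 - 3}\right)^{2}\right)^{2} = \left(5 \left(\frac{18 \left(21 + 12\right)}{-8}\right)^{2}\right)^{2} = \left(5 \left(18 \left(- \frac{1}{8}\right) 33\right)^{2}\right)^{2} = \left(5 \left(- \frac{297}{4}\right)^{2}\right)^{2} = \left(5 \cdot \frac{88209}{16}\right)^{2} = \left(\frac{441045}{16}\right)^{2} = \frac{194520692025}{256}$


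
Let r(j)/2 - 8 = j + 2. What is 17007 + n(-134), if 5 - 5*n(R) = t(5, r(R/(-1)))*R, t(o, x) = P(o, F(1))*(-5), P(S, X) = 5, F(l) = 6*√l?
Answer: 16338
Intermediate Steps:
r(j) = 20 + 2*j (r(j) = 16 + 2*(j + 2) = 16 + 2*(2 + j) = 16 + (4 + 2*j) = 20 + 2*j)
t(o, x) = -25 (t(o, x) = 5*(-5) = -25)
n(R) = 1 + 5*R (n(R) = 1 - (-5)*R = 1 + 5*R)
17007 + n(-134) = 17007 + (1 + 5*(-134)) = 17007 + (1 - 670) = 17007 - 669 = 16338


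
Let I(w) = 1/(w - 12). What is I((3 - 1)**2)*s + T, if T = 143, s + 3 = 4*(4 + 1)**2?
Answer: 1047/8 ≈ 130.88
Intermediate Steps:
I(w) = 1/(-12 + w)
s = 97 (s = -3 + 4*(4 + 1)**2 = -3 + 4*5**2 = -3 + 4*25 = -3 + 100 = 97)
I((3 - 1)**2)*s + T = 97/(-12 + (3 - 1)**2) + 143 = 97/(-12 + 2**2) + 143 = 97/(-12 + 4) + 143 = 97/(-8) + 143 = -1/8*97 + 143 = -97/8 + 143 = 1047/8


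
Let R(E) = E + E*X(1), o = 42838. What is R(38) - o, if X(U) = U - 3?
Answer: -42876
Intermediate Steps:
X(U) = -3 + U
R(E) = -E (R(E) = E + E*(-3 + 1) = E + E*(-2) = E - 2*E = -E)
R(38) - o = -1*38 - 1*42838 = -38 - 42838 = -42876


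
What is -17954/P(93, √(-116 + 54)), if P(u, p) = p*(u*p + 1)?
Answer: 8977*√62/(31*(-I + 93*√62)) ≈ 3.1138 + 0.0042521*I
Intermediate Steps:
P(u, p) = p*(1 + p*u) (P(u, p) = p*(p*u + 1) = p*(1 + p*u))
-17954/P(93, √(-116 + 54)) = -17954*1/((1 + √(-116 + 54)*93)*√(-116 + 54)) = -17954*(-I*√62/(62*(1 + √(-62)*93))) = -17954*(-I*√62/(62*(1 + (I*√62)*93))) = -17954*(-I*√62/(62*(1 + 93*I*√62))) = -(-8977)*I*√62/(31*(1 + 93*I*√62)) = 8977*I*√62/(31*(1 + 93*I*√62))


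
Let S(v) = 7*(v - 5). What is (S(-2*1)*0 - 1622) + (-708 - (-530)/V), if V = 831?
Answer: -1935700/831 ≈ -2329.4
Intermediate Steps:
S(v) = -35 + 7*v (S(v) = 7*(-5 + v) = -35 + 7*v)
(S(-2*1)*0 - 1622) + (-708 - (-530)/V) = ((-35 + 7*(-2*1))*0 - 1622) + (-708 - (-530)/831) = ((-35 + 7*(-2))*0 - 1622) + (-708 - (-530)/831) = ((-35 - 14)*0 - 1622) + (-708 - 1*(-530/831)) = (-49*0 - 1622) + (-708 + 530/831) = (0 - 1622) - 587818/831 = -1622 - 587818/831 = -1935700/831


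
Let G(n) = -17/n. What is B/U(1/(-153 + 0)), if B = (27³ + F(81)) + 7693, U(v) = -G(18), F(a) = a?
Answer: 494226/17 ≈ 29072.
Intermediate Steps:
U(v) = 17/18 (U(v) = -(-17)/18 = -1*(-17/18) = 17/18)
B = 27457 (B = (27³ + 81) + 7693 = (19683 + 81) + 7693 = 19764 + 7693 = 27457)
B/U(1/(-153 + 0)) = 27457/(17/18) = 27457*(18/17) = 494226/17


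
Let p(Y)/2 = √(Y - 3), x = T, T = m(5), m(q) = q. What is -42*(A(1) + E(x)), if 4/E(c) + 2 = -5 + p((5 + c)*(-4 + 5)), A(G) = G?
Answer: 14 + 16*√7 ≈ 56.332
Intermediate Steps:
T = 5
x = 5
p(Y) = 2*√(-3 + Y) (p(Y) = 2*√(Y - 3) = 2*√(-3 + Y))
E(c) = 4/(-7 + 2*√(2 + c)) (E(c) = 4/(-2 + (-5 + 2*√(-3 + (5 + c)*(-4 + 5)))) = 4/(-2 + (-5 + 2*√(-3 + (5 + c)*1))) = 4/(-2 + (-5 + 2*√(-3 + (5 + c)))) = 4/(-2 + (-5 + 2*√(2 + c))) = 4/(-7 + 2*√(2 + c)))
-42*(A(1) + E(x)) = -42*(1 + 4/(-7 + 2*√(2 + 5))) = -42*(1 + 4/(-7 + 2*√7)) = -42 - 168/(-7 + 2*√7)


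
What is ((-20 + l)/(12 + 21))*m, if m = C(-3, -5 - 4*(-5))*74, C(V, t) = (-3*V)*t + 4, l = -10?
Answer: -102860/11 ≈ -9350.9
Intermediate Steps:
C(V, t) = 4 - 3*V*t (C(V, t) = -3*V*t + 4 = 4 - 3*V*t)
m = 10286 (m = (4 - 3*(-3)*(-5 - 4*(-5)))*74 = (4 - 3*(-3)*(-5 + 20))*74 = (4 - 3*(-3)*15)*74 = (4 + 135)*74 = 139*74 = 10286)
((-20 + l)/(12 + 21))*m = ((-20 - 10)/(12 + 21))*10286 = -30/33*10286 = -30*1/33*10286 = -10/11*10286 = -102860/11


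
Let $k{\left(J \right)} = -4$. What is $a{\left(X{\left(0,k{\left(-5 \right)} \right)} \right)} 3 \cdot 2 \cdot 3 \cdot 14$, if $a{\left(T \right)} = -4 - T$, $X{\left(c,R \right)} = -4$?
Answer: $0$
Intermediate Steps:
$a{\left(X{\left(0,k{\left(-5 \right)} \right)} \right)} 3 \cdot 2 \cdot 3 \cdot 14 = \left(-4 - -4\right) 3 \cdot 2 \cdot 3 \cdot 14 = \left(-4 + 4\right) 6 \cdot 3 \cdot 14 = 0 \cdot 18 \cdot 14 = 0 \cdot 14 = 0$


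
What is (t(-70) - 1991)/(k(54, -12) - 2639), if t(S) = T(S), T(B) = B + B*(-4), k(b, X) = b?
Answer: 1781/2585 ≈ 0.68897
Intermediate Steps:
T(B) = -3*B (T(B) = B - 4*B = -3*B)
t(S) = -3*S
(t(-70) - 1991)/(k(54, -12) - 2639) = (-3*(-70) - 1991)/(54 - 2639) = (210 - 1991)/(-2585) = -1781*(-1/2585) = 1781/2585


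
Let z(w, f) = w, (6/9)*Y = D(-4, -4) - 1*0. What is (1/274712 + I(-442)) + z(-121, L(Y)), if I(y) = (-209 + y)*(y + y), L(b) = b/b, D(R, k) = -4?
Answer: 158059120457/274712 ≈ 5.7536e+5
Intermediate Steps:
Y = -6 (Y = 3*(-4 - 1*0)/2 = 3*(-4 + 0)/2 = (3/2)*(-4) = -6)
L(b) = 1
I(y) = 2*y*(-209 + y) (I(y) = (-209 + y)*(2*y) = 2*y*(-209 + y))
(1/274712 + I(-442)) + z(-121, L(Y)) = (1/274712 + 2*(-442)*(-209 - 442)) - 121 = (1/274712 + 2*(-442)*(-651)) - 121 = (1/274712 + 575484) - 121 = 158092360609/274712 - 121 = 158059120457/274712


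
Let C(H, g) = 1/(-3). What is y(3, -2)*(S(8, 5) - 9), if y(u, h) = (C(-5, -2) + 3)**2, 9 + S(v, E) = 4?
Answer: -896/9 ≈ -99.556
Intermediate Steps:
C(H, g) = -1/3
S(v, E) = -5 (S(v, E) = -9 + 4 = -5)
y(u, h) = 64/9 (y(u, h) = (-1/3 + 3)**2 = (8/3)**2 = 64/9)
y(3, -2)*(S(8, 5) - 9) = 64*(-5 - 9)/9 = (64/9)*(-14) = -896/9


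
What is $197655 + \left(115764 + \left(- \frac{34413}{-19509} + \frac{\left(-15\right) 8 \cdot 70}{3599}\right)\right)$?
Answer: $\frac{7335338020372}{23404297} \approx 3.1342 \cdot 10^{5}$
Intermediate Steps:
$197655 + \left(115764 + \left(- \frac{34413}{-19509} + \frac{\left(-15\right) 8 \cdot 70}{3599}\right)\right) = 197655 + \left(115764 + \left(\left(-34413\right) \left(- \frac{1}{19509}\right) + \left(-120\right) 70 \cdot \frac{1}{3599}\right)\right) = 197655 + \left(115764 + \left(\frac{11471}{6503} - \frac{8400}{3599}\right)\right) = 197655 + \left(115764 - \frac{13341071}{23404297}\right) = 197655 + \frac{2709361696837}{23404297} = \frac{7335338020372}{23404297}$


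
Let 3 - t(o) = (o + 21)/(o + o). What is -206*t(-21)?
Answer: -618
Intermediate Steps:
t(o) = 3 - (21 + o)/(2*o) (t(o) = 3 - (o + 21)/(o + o) = 3 - (21 + o)/(2*o))
-206*t(-21) = -103*(-21 + 5*(-21))/(-21) = -103*(-1)*(-21 - 105)/21 = -103*(-1)*(-126)/21 = -206*3 = -618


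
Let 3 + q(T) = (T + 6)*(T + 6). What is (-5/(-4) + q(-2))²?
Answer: 3249/16 ≈ 203.06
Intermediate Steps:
q(T) = -3 + (6 + T)² (q(T) = -3 + (T + 6)*(T + 6) = -3 + (6 + T)*(6 + T) = -3 + (6 + T)²)
(-5/(-4) + q(-2))² = (-5/(-4) + (-3 + (6 - 2)²))² = (-5*(-¼) + (-3 + 4²))² = (5/4 + (-3 + 16))² = (5/4 + 13)² = (57/4)² = 3249/16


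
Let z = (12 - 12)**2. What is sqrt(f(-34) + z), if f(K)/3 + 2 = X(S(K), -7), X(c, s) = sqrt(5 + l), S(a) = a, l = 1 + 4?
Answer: sqrt(-6 + 3*sqrt(10)) ≈ 1.8673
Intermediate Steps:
l = 5
X(c, s) = sqrt(10) (X(c, s) = sqrt(5 + 5) = sqrt(10))
f(K) = -6 + 3*sqrt(10)
z = 0 (z = 0**2 = 0)
sqrt(f(-34) + z) = sqrt((-6 + 3*sqrt(10)) + 0) = sqrt(-6 + 3*sqrt(10))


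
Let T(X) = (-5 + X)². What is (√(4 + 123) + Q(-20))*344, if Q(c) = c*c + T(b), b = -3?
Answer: 159616 + 344*√127 ≈ 1.6349e+5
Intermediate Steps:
Q(c) = 64 + c² (Q(c) = c*c + (-5 - 3)² = c² + (-8)² = c² + 64 = 64 + c²)
(√(4 + 123) + Q(-20))*344 = (√(4 + 123) + (64 + (-20)²))*344 = (√127 + (64 + 400))*344 = (√127 + 464)*344 = (464 + √127)*344 = 159616 + 344*√127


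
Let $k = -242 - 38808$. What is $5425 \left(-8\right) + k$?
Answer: $-82450$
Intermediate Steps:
$k = -39050$ ($k = -242 - 38808 = -39050$)
$5425 \left(-8\right) + k = 5425 \left(-8\right) - 39050 = -43400 - 39050 = -82450$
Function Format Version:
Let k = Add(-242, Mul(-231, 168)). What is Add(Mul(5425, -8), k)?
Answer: -82450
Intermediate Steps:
k = -39050 (k = Add(-242, -38808) = -39050)
Add(Mul(5425, -8), k) = Add(Mul(5425, -8), -39050) = Add(-43400, -39050) = -82450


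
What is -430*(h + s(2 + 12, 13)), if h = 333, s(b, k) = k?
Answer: -148780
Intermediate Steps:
-430*(h + s(2 + 12, 13)) = -430*(333 + 13) = -430*346 = -148780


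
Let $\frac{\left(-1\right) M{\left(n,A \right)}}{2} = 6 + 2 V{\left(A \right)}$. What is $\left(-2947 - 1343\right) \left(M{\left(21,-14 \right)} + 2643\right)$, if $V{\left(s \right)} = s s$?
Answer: $-7923630$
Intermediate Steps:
$V{\left(s \right)} = s^{2}$
$M{\left(n,A \right)} = -12 - 4 A^{2}$ ($M{\left(n,A \right)} = - 2 \left(6 + 2 A^{2}\right) = -12 - 4 A^{2}$)
$\left(-2947 - 1343\right) \left(M{\left(21,-14 \right)} + 2643\right) = \left(-2947 - 1343\right) \left(\left(-12 - 4 \left(-14\right)^{2}\right) + 2643\right) = - 4290 \left(\left(-12 - 784\right) + 2643\right) = - 4290 \left(-796 + 2643\right) = \left(-4290\right) 1847 = -7923630$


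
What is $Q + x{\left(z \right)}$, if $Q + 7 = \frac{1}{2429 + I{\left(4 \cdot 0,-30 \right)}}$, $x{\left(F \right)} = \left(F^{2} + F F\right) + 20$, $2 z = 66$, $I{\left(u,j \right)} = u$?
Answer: $\frac{5321940}{2429} \approx 2191.0$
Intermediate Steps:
$z = 33$ ($z = \frac{1}{2} \cdot 66 = 33$)
$x{\left(F \right)} = 20 + 2 F^{2}$ ($x{\left(F \right)} = \left(F^{2} + F^{2}\right) + 20 = 2 F^{2} + 20 = 20 + 2 F^{2}$)
$Q = - \frac{17002}{2429}$ ($Q = -7 + \frac{1}{2429 + 4 \cdot 0} = -7 + \frac{1}{2429 + 0} = -7 + \frac{1}{2429} = - \frac{17002}{2429} \approx -6.9996$)
$Q + x{\left(z \right)} = - \frac{17002}{2429} + \left(20 + 2 \cdot 33^{2}\right) = - \frac{17002}{2429} + \left(20 + 2 \cdot 1089\right) = - \frac{17002}{2429} + \left(20 + 2178\right) = - \frac{17002}{2429} + 2198 = \frac{5321940}{2429}$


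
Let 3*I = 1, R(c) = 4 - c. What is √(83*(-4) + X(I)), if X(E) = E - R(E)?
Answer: I*√3018/3 ≈ 18.312*I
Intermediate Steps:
I = ⅓ (I = (⅓)*1 = ⅓ ≈ 0.33333)
X(E) = -4 + 2*E (X(E) = E - (4 - E) = E + (-4 + E) = -4 + 2*E)
√(83*(-4) + X(I)) = √(83*(-4) + (-4 + 2*(⅓))) = √(-332 + (-4 + ⅔)) = √(-332 - 10/3) = √(-1006/3) = I*√3018/3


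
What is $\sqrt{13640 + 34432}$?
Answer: $2 \sqrt{12018} \approx 219.25$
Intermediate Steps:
$\sqrt{13640 + 34432} = \sqrt{48072} = 2 \sqrt{12018}$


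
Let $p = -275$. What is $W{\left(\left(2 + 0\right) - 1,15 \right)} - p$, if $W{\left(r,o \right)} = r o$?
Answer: $290$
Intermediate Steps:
$W{\left(r,o \right)} = o r$
$W{\left(\left(2 + 0\right) - 1,15 \right)} - p = 15 \left(\left(2 + 0\right) - 1\right) - -275 = 15 \left(2 - 1\right) + 275 = 15 \cdot 1 + 275 = 15 + 275 = 290$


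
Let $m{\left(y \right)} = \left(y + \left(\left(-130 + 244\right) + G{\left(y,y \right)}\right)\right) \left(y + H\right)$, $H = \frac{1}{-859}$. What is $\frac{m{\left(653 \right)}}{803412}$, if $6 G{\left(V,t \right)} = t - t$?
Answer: $\frac{215115121}{345065454} \approx 0.6234$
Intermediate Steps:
$G{\left(V,t \right)} = 0$ ($G{\left(V,t \right)} = \frac{t - t}{6} = \frac{1}{6} \cdot 0 = 0$)
$H = - \frac{1}{859} \approx -0.0011641$
$m{\left(y \right)} = \left(114 + y\right) \left(- \frac{1}{859} + y\right)$ ($m{\left(y \right)} = \left(y + \left(\left(-130 + 244\right) + 0\right)\right) \left(y - \frac{1}{859}\right) = \left(y + \left(114 + 0\right)\right) \left(- \frac{1}{859} + y\right) = \left(y + 114\right) \left(- \frac{1}{859} + y\right) = \left(114 + y\right) \left(- \frac{1}{859} + y\right)$)
$\frac{m{\left(653 \right)}}{803412} = \frac{- \frac{114}{859} + 653^{2} + \frac{97925}{859} \cdot 653}{803412} = \left(- \frac{114}{859} + 426409 + \frac{63945025}{859}\right) \frac{1}{803412} = \frac{430230242}{859} \cdot \frac{1}{803412} = \frac{215115121}{345065454}$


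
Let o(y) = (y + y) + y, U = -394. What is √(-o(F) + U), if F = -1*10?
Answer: 2*I*√91 ≈ 19.079*I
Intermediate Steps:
F = -10
o(y) = 3*y (o(y) = 2*y + y = 3*y)
√(-o(F) + U) = √(-3*(-10) - 394) = √(-1*(-30) - 394) = √(30 - 394) = √(-364) = 2*I*√91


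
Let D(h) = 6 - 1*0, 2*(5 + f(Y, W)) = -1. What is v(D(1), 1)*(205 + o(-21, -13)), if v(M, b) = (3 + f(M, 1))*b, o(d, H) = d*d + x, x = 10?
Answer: -1640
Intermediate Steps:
f(Y, W) = -11/2 (f(Y, W) = -5 + (½)*(-1) = -5 - ½ = -11/2)
D(h) = 6 (D(h) = 6 + 0 = 6)
o(d, H) = 10 + d² (o(d, H) = d*d + 10 = d² + 10 = 10 + d²)
v(M, b) = -5*b/2 (v(M, b) = (3 - 11/2)*b = -5*b/2)
v(D(1), 1)*(205 + o(-21, -13)) = (-5/2*1)*(205 + (10 + (-21)²)) = -5*(205 + (10 + 441))/2 = -5*(205 + 451)/2 = -5/2*656 = -1640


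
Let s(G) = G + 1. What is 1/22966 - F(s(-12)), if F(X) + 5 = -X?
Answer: -137795/22966 ≈ -6.0000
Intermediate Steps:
s(G) = 1 + G
F(X) = -5 - X
1/22966 - F(s(-12)) = 1/22966 - (-5 - (1 - 12)) = 1/22966 - (-5 - 1*(-11)) = 1/22966 - (-5 + 11) = 1/22966 - 1*6 = 1/22966 - 6 = -137795/22966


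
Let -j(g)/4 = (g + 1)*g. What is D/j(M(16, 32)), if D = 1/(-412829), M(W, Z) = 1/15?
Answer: 225/26421056 ≈ 8.5159e-6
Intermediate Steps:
M(W, Z) = 1/15
j(g) = -4*g*(1 + g) (j(g) = -4*(g + 1)*g = -4*(1 + g)*g = -4*g*(1 + g))
D = -1/412829 ≈ -2.4223e-6
D/j(M(16, 32)) = -(-15/(4*(1 + 1/15)))/412829 = -1/(412829*((-4*1/15*16/15))) = -1/(412829*(-64/225)) = -1/412829*(-225/64) = 225/26421056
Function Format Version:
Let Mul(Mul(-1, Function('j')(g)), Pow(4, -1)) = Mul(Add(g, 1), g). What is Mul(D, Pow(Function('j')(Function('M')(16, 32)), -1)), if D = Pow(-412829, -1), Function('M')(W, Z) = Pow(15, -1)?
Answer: Rational(225, 26421056) ≈ 8.5159e-6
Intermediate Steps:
Function('M')(W, Z) = Rational(1, 15)
Function('j')(g) = Mul(-4, g, Add(1, g)) (Function('j')(g) = Mul(-4, Mul(Add(g, 1), g)) = Mul(-4, Mul(Add(1, g), g)) = Mul(-4, Mul(g, Add(1, g))) = Mul(-4, g, Add(1, g)))
D = Rational(-1, 412829) ≈ -2.4223e-6
Mul(D, Pow(Function('j')(Function('M')(16, 32)), -1)) = Mul(Rational(-1, 412829), Pow(Mul(-4, Rational(1, 15), Add(1, Rational(1, 15))), -1)) = Mul(Rational(-1, 412829), Pow(Mul(-4, Rational(1, 15), Rational(16, 15)), -1)) = Mul(Rational(-1, 412829), Pow(Rational(-64, 225), -1)) = Mul(Rational(-1, 412829), Rational(-225, 64)) = Rational(225, 26421056)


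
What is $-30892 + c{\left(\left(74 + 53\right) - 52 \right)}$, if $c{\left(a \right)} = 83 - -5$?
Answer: $-30804$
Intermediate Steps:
$c{\left(a \right)} = 88$ ($c{\left(a \right)} = 83 + 5 = 88$)
$-30892 + c{\left(\left(74 + 53\right) - 52 \right)} = -30892 + 88 = -30804$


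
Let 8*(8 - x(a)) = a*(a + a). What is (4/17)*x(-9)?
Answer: -49/17 ≈ -2.8824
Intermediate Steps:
x(a) = 8 - a²/4 (x(a) = 8 - a*(a + a)/8 = 8 - a*2*a/8 = 8 - a²/4)
(4/17)*x(-9) = (4/17)*(8 - ¼*(-9)²) = (4*(1/17))*(8 - ¼*81) = 4*(8 - 81/4)/17 = (4/17)*(-49/4) = -49/17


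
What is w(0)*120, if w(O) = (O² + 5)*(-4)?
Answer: -2400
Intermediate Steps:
w(O) = -20 - 4*O² (w(O) = (5 + O²)*(-4) = -20 - 4*O²)
w(0)*120 = (-20 - 4*0²)*120 = (-20 - 4*0)*120 = (-20 + 0)*120 = -20*120 = -2400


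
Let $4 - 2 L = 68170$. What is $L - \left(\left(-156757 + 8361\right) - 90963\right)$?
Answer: $205276$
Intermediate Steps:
$L = -34083$ ($L = 2 - 34085 = -34083$)
$L - \left(\left(-156757 + 8361\right) - 90963\right) = -34083 - \left(\left(-156757 + 8361\right) - 90963\right) = -34083 - \left(-148396 - 90963\right) = -34083 - -239359 = -34083 + 239359 = 205276$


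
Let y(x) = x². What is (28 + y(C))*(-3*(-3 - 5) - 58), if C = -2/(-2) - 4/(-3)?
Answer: -10234/9 ≈ -1137.1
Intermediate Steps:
C = 7/3 (C = -2*(-½) - 4*(-⅓) = 1 + 4/3 = 7/3 ≈ 2.3333)
(28 + y(C))*(-3*(-3 - 5) - 58) = (28 + (7/3)²)*(-3*(-3 - 5) - 58) = (28 + 49/9)*(-3*(-8) - 58) = 301*(24 - 58)/9 = (301/9)*(-34) = -10234/9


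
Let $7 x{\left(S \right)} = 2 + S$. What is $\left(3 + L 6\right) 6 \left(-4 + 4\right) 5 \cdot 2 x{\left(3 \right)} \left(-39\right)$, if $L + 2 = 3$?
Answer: $0$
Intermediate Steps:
$x{\left(S \right)} = \frac{2}{7} + \frac{S}{7}$ ($x{\left(S \right)} = \frac{2 + S}{7} = \frac{2}{7} + \frac{S}{7}$)
$L = 1$ ($L = -2 + 3 = 1$)
$\left(3 + L 6\right) 6 \left(-4 + 4\right) 5 \cdot 2 x{\left(3 \right)} \left(-39\right) = \left(3 + 1 \cdot 6\right) 6 \left(-4 + 4\right) 5 \cdot 2 \left(\frac{2}{7} + \frac{1}{7} \cdot 3\right) \left(-39\right) = \left(3 + 6\right) 6 \cdot 0 \cdot 10 \left(\frac{2}{7} + \frac{3}{7}\right) \left(-39\right) = 9 \cdot 0 \cdot 10 \cdot \frac{5}{7} \left(-39\right) = 0 \cdot 10 \cdot \frac{5}{7} \left(-39\right) = 0 \cdot \frac{5}{7} \left(-39\right) = 0 \left(-39\right) = 0$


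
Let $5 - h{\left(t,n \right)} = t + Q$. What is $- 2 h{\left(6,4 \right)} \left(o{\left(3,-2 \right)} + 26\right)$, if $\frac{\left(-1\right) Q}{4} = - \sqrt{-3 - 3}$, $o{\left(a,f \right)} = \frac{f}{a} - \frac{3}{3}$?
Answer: $\frac{146}{3} + \frac{584 i \sqrt{6}}{3} \approx 48.667 + 476.83 i$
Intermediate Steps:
$o{\left(a,f \right)} = -1 + \frac{f}{a}$ ($o{\left(a,f \right)} = \frac{f}{a} - 1 = -1 + \frac{f}{a}$)
$Q = 4 i \sqrt{6}$ ($Q = - 4 \left(- \sqrt{-3 - 3}\right) = - 4 \left(- \sqrt{-6}\right) = - 4 \left(- i \sqrt{6}\right) = 4 i \sqrt{6} \approx 9.798 i$)
$h{\left(t,n \right)} = 5 - t - 4 i \sqrt{6}$ ($h{\left(t,n \right)} = 5 - \left(t + 4 i \sqrt{6}\right) = 5 - t - 4 i \sqrt{6}$)
$- 2 h{\left(6,4 \right)} \left(o{\left(3,-2 \right)} + 26\right) = - 2 \left(5 - 6 - 4 i \sqrt{6}\right) \left(\frac{-2 - 3}{3} + 26\right) = - 2 \left(-1 - 4 i \sqrt{6}\right) \left(\frac{1}{3} \left(-5\right) + 26\right) = \left(2 + 8 i \sqrt{6}\right) \left(- \frac{5}{3} + 26\right) = \left(2 + 8 i \sqrt{6}\right) \frac{73}{3} = \frac{146}{3} + \frac{584 i \sqrt{6}}{3}$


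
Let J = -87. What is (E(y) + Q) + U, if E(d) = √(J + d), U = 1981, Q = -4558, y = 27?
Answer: -2577 + 2*I*√15 ≈ -2577.0 + 7.746*I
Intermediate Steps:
E(d) = √(-87 + d)
(E(y) + Q) + U = (√(-87 + 27) - 4558) + 1981 = (√(-60) - 4558) + 1981 = (2*I*√15 - 4558) + 1981 = (-4558 + 2*I*√15) + 1981 = -2577 + 2*I*√15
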